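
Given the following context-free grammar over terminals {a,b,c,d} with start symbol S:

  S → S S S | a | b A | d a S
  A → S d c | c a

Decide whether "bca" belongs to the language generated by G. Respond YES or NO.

CNF form of G:
  S -> S X5 | T0 X6 | T3 A | a
  A -> S X4 | T1 T2
  T0 -> d
  T1 -> c
  T2 -> a
  T3 -> b
  X4 -> T0 T1
  X5 -> S S
  X6 -> T2 S

Fill CYK table bottom-up:
  T[0,0] 'b' = {T3}  orig:{}
  T[1,1] 'c' = {T1}  orig:{}
  T[2,2] 'a' = {S,T2}  orig:{S}
  T[0,1] 'bc' = ∅
  T[1,2] 'ca' = {A}
  T[0,2] 'bca' = {S}

S ∈ T[0,2] ⇒ YES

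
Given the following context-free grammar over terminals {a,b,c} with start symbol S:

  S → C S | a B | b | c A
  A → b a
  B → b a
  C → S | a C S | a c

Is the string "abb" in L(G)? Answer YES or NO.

Convert to CNF:
  S -> C S | T1 B | T2 A | b
  A -> T0 T1
  B -> T0 T1
  C -> C S | T1 B | T1 T2 | T1 X3 | T2 A | b
  T0 -> b
  T1 -> a
  T2 -> c
  X3 -> C S

CYK fill:
  T[0,0] 'a' = {T1}  orig:{}
  T[1,1] 'b' = {C,S,T0}  orig:{C,S}
  T[2,2] 'b' = {C,S,T0}  orig:{C,S}
  T[0,1] 'ab' = ∅
  T[1,2] 'bb' = {C,S,X3}  orig:{C,S}
  T[0,2] 'abb' = {C}

S ∉ T[0,2] ⇒ NO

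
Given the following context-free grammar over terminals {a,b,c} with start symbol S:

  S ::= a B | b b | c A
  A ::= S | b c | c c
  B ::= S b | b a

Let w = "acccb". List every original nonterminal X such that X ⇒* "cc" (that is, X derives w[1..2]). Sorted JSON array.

Convert to CNF:
  S -> T0 B | T1 T1 | T2 A
  A -> T0 B | T1 T1 | T1 T2 | T2 A | T2 T2
  B -> S T1 | T1 T0
  T0 -> a
  T1 -> b
  T2 -> c

CYK fill (cells [i..j] with 1 ≤ i ≤ j ≤ 2 only):
  [1..1]={T2}  "c"  orig:{}
  [2..2]={T2}  "c"  orig:{}
  [1..2]={A}  "cc"

Original NTs in T[1,2] deriving "cc": ["A"]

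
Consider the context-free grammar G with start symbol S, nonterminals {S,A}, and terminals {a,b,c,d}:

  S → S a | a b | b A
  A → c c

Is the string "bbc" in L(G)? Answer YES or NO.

Convert to CNF:
  S -> S T1 | T1 T2 | T2 A
  A -> T0 T0
  T0 -> c
  T1 -> a
  T2 -> b

Fill CYK table bottom-up:
  cell(0,0) b: {T2}  orig:{}
  cell(1,1) b: {T2}  orig:{}
  cell(2,2) c: {T0}  orig:{}
  cell(0,1) bb: ∅
  cell(1,2) bc: ∅
  cell(0,2) bbc: ∅

S ∉ T[0,2] ⇒ NO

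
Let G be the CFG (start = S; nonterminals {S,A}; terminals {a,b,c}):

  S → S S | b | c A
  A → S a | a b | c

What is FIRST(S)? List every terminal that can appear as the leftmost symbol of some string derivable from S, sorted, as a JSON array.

Compute FIRST by fixpoint:
[1]
  A via A→a b: +{a}
  A via A→c: +{c}
  S via S→b: +{b}
  S via S→c A: +{c}
  S: {b,c}  A: {a,c}
[2]
  A via A→S a: +{b}
  S: {b,c}  A: {a,b,c}
[3] (stable)
  S: {b,c}  A: {a,b,c}

FIRST(S) = ["b", "c"]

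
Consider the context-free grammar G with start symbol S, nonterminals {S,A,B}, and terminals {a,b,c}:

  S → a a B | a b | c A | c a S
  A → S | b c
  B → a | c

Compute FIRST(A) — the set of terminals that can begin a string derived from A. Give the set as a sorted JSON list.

FIRST iteration:
[1]
  A via A→b c: +{b}
  B via B→a: +{a}
  B via B→c: +{c}
  S via S→a a B: +{a}
  S via S→c A: +{c}
  FIRST(S)={a,c}  FIRST(A)={b}  FIRST(B)={a,c}
[2]
  A via A→S: +{a,c}
  FIRST(S)={a,c}  FIRST(A)={a,b,c}  FIRST(B)={a,c}
[3] done
  FIRST(S)={a,c}  FIRST(A)={a,b,c}  FIRST(B)={a,c}

FIRST(A) = ["a", "b", "c"]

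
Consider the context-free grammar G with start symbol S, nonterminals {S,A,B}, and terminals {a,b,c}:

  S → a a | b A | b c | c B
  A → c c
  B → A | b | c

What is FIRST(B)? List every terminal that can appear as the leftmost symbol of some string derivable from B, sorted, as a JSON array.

Compute FIRST by fixpoint:
pass 1:
  A via A→c c: +{c}
  B via B→A: +{c}
  B via B→b: +{b}
  S via S→a a: +{a}
  S via S→b A: +{b}
  S via S→c B: +{c}
  S: {a,b,c}  A: {c}  B: {b,c}
pass 2: (no change)
  S: {a,b,c}  A: {c}  B: {b,c}

FIRST(B) = ["b", "c"]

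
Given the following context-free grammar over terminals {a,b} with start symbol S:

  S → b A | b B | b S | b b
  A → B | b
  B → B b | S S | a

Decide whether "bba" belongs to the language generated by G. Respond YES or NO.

Convert to CNF:
  S -> T0 A | T0 B | T0 S | T0 T0
  A -> B T0 | S S | a | b
  B -> B T0 | S S | a
  T0 -> b

Fill CYK table bottom-up:
  T[0,0] 'b' = {A,T0}  orig:{A}
  T[1,1] 'b' = {A,T0}  orig:{A}
  T[2,2] 'a' = {A,B}
  T[0,1] 'bb' = {S}
  T[1,2] 'ba' = {S}
  T[0,2] 'bba' = {S}

S ∈ T[0,2] ⇒ YES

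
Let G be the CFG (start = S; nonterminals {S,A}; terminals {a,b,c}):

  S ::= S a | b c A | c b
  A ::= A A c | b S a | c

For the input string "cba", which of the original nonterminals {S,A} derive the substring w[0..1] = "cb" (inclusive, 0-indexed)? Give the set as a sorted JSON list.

CNF form of G:
  S -> S T2 | T0 T1 | T1 X5
  A -> A X3 | T1 X4 | c
  T0 -> c
  T1 -> b
  T2 -> a
  X3 -> A T0
  X4 -> S T2
  X5 -> T0 A

CYK table (by increasing span) — only the sub-triangle for w[0..1]:
  T[0,0] 'c' = {A,T0}  orig:{A}
  T[1,1] 'b' = {T1}  orig:{}
  T[0,1] 'cb' = {S}

Original NTs in T[0,1] deriving "cb": ["S"]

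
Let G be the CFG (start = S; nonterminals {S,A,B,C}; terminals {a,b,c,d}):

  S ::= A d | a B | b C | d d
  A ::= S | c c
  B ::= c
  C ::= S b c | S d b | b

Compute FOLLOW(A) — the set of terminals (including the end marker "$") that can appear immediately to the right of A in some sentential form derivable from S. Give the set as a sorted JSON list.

FIRST iteration:
pass 1:
  A via A→c c: +{c}
  B via B→c: +{c}
  C via C→b: +{b}
  S via S→A d: +{c}
  S via S→a B: +{a}
  S via S→b C: +{b}
  S via S→d d: +{d}
  FIRST[S]={a,b,c,d}  FIRST[A]={c}  FIRST[B]={c}  FIRST[C]={b}
pass 2:
  A via A→S: +{a,b,d}
  C via C→S b c: +{a,c,d}
  FIRST[S]={a,b,c,d}  FIRST[A]={a,b,c,d}  FIRST[B]={c}  FIRST[C]={a,b,c,d}
pass 3: done
  FIRST[S]={a,b,c,d}  FIRST[A]={a,b,c,d}  FIRST[B]={c}  FIRST[C]={a,b,c,d}

FOLLOW iteration:
FOLLOW(S) := {$}
iter 1:
  C→S b c: FOLLOW(S) ⊇ FIRST(b) = {b}; new: +{b}
  C→S d b: FOLLOW(S) ⊇ FIRST(d) = {d}; new: +{d}
  S→A d: FOLLOW(A) ⊇ FIRST(d) = {d}; new: +{d}
  S→a B: FOLLOW(B) ⊇ FOLLOW(S) ⊇ {$,b,d}; new: +{$,b,d}
  S→b C: FOLLOW(C) ⊇ FOLLOW(S) ⊇ {$,b,d}; new: +{$,b,d}
  FOLLOW(S)={$,b,d}  FOLLOW(A)={d}  FOLLOW(B)={$,b,d}  FOLLOW(C)={$,b,d}
iter 2: (no change)
  FOLLOW(S)={$,b,d}  FOLLOW(A)={d}  FOLLOW(B)={$,b,d}  FOLLOW(C)={$,b,d}

FOLLOW(A) = ["d"]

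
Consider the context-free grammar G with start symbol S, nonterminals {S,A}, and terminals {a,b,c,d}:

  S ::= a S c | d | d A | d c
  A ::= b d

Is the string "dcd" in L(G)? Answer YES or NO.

CNF form of G:
  S -> T1 A | T1 T3 | T2 X4 | d
  A -> T0 T1
  T0 -> b
  T1 -> d
  T2 -> a
  T3 -> c
  X4 -> S T3

CYK fill:
  T[0,0] 'd' = {S,T1}  orig:{S}
  T[1,1] 'c' = {T3}  orig:{}
  T[2,2] 'd' = {S,T1}  orig:{S}
  T[0,1] 'dc' = {S,X4}  orig:{S}
  T[1,2] 'cd' = ∅
  T[0,2] 'dcd' = ∅

S ∉ T[0,2] ⇒ NO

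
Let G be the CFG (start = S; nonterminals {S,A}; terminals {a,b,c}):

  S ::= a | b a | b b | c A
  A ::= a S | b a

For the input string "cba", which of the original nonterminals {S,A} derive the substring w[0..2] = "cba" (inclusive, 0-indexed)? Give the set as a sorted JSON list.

Convert to CNF:
  S -> T1 T0 | T1 T1 | T2 A | a
  A -> T0 S | T1 T0
  T0 -> a
  T1 -> b
  T2 -> c

CYK fill (cells [i..j] with 0 ≤ i ≤ j ≤ 2 only):
  [0..0]={T2}  "c"  orig:{}
  [1..1]={T1}  "b"  orig:{}
  [2..2]={S,T0}  "a"  orig:{S}
  [0..1]=∅  "cb"
  [1..2]={A,S}  "ba"
  [0..2]={S}  "cba"

Original NTs in T[0,2] deriving "cba": ["S"]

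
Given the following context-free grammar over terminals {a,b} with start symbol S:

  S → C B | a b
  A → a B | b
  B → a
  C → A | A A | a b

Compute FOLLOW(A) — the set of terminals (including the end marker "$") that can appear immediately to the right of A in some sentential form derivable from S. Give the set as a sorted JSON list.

FIRST iteration:
iter 1:
  A via A→a B: +{a}
  A via A→b: +{b}
  B via B→a: +{a}
  C via C→A: +{a,b}
  S via S→C B: +{a,b}
  FIRST(S)={a,b}  FIRST(A)={a,b}  FIRST(B)={a}  FIRST(C)={a,b}
iter 2: done
  FIRST(S)={a,b}  FIRST(A)={a,b}  FIRST(B)={a}  FIRST(C)={a,b}

Compute FOLLOW by fixpoint:
initialize: $ ∈ FOLLOW(S)
[1]
  C→A A: FOLLOW(A) ⊇ FIRST(A) = {a,b}; new: +{a,b}
  S→C B: FOLLOW(C) ⊇ FIRST(B) = {a}; new: +{a}
  S→C B: FOLLOW(B) ⊇ FOLLOW(S) ⊇ {$}; new: +{$}
  S: {$}  A: {a,b}  B: {$}  C: {a}
[2]
  A→a B: FOLLOW(B) ⊇ FOLLOW(A) ⊇ {a,b}; new: +{a,b}
  S: {$}  A: {a,b}  B: {$,a,b}  C: {a}
[3] done
  S: {$}  A: {a,b}  B: {$,a,b}  C: {a}

FOLLOW(A) = ["a", "b"]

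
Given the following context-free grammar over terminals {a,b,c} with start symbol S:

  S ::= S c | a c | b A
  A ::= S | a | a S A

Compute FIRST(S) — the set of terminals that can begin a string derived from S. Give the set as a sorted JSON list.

FIRST iteration:
round 1:
  A via A→a: +{a}
  S via S→a c: +{a}
  S via S→b A: +{b}
  FIRST(S)={a,b}  FIRST(A)={a}
round 2:
  A via A→S: +{b}
  FIRST(S)={a,b}  FIRST(A)={a,b}
round 3: (no change)
  FIRST(S)={a,b}  FIRST(A)={a,b}

FIRST(S) = ["a", "b"]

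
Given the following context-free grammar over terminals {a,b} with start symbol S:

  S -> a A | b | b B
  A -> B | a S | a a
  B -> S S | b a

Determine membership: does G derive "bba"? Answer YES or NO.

Convert to CNF:
  S -> T0 A | T1 B | b
  A -> S S | T0 S | T0 T0 | T1 T0
  B -> S S | T1 T0
  T0 -> a
  T1 -> b

CYK table (by increasing span):
  [0..0]={S,T1}  "b"  orig:{S}
  [1..1]={S,T1}  "b"  orig:{S}
  [2..2]={T0}  "a"  orig:{}
  [0..1]={A,B}  "bb"
  [1..2]={A,B}  "ba"
  [0..2]={S}  "bba"

S ∈ T[0,2] ⇒ YES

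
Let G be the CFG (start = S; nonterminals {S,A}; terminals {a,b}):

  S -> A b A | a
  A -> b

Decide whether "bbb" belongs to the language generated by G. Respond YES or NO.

CNF form of G:
  S -> A X1 | a
  A -> b
  T0 -> b
  X1 -> T0 A

Fill CYK table bottom-up:
  cell(0,0) b: {A,T0}  orig:{A}
  cell(1,1) b: {A,T0}  orig:{A}
  cell(2,2) b: {A,T0}  orig:{A}
  cell(0,1) bb: {X1}  orig:{}
  cell(1,2) bb: {X1}  orig:{}
  cell(0,2) bbb: {S}

S ∈ T[0,2] ⇒ YES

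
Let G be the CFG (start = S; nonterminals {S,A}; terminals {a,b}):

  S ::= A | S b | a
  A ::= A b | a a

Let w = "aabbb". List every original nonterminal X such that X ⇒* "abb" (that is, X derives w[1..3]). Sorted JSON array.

Convert to CNF:
  S -> A T0 | S T0 | T1 T1 | a
  A -> A T0 | T1 T1
  T0 -> b
  T1 -> a

CYK table (by increasing span) — only the sub-triangle for w[1..3]:
  T[1,1] 'a' = {S,T1}  orig:{S}
  T[2,2] 'b' = {T0}  orig:{}
  T[3,3] 'b' = {T0}  orig:{}
  T[1,2] 'ab' = {S}
  T[2,3] 'bb' = ∅
  T[1,3] 'abb' = {S}

Original NTs in T[1,3] deriving "abb": ["S"]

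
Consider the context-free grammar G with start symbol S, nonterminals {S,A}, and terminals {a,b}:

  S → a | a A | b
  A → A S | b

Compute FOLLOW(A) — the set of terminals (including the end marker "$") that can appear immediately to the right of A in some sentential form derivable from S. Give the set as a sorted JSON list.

FIRST sets, iterate to fixpoint:
pass 1:
  A via A→b: +{b}
  S via S→a: +{a}
  S via S→b: +{b}
  S: {a,b}  A: {b}
pass 2: (stable)
  S: {a,b}  A: {b}

FOLLOW sets:
seed FOLLOW(S) with $
round 1:
  A→A S: FOLLOW(A) ⊇ FIRST(S) = {a,b}; new: +{a,b}
  A→A S: FOLLOW(S) ⊇ FOLLOW(A) ⊇ {a,b}; new: +{a,b}
  S→a A: FOLLOW(A) ⊇ FOLLOW(S) ⊇ {$,a,b}; new: +{$}
  FOLLOW[S]={$,a,b}  FOLLOW[A]={$,a,b}
round 2: (stable)
  FOLLOW[S]={$,a,b}  FOLLOW[A]={$,a,b}

FOLLOW(A) = ["$", "a", "b"]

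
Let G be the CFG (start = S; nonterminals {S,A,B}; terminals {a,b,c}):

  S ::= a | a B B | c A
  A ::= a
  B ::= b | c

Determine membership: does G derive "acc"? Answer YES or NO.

CNF form of G:
  S -> T0 X2 | T1 A | a
  A -> a
  B -> b | c
  T0 -> a
  T1 -> c
  X2 -> B B

CYK fill:
  cell(0,0) a: {A,S,T0}  orig:{A,S}
  cell(1,1) c: {B,T1}  orig:{B}
  cell(2,2) c: {B,T1}  orig:{B}
  cell(0,1) ac: ∅
  cell(1,2) cc: {X2}  orig:{}
  cell(0,2) acc: {S}

S ∈ T[0,2] ⇒ YES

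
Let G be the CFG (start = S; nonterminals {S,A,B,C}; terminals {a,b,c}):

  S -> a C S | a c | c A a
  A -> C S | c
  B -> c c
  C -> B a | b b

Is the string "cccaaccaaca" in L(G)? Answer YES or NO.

Convert to CNF:
  S -> T0 X4 | T1 T0 | T1 X3
  A -> C S | c
  B -> T0 T0
  C -> B T1 | T2 T2
  T0 -> c
  T1 -> a
  T2 -> b
  X3 -> C S
  X4 -> A T1

CYK table (by increasing span):
  cell(0,0) c: {A,T0}  orig:{A}
  cell(1,1) c: {A,T0}  orig:{A}
  cell(2,2) c: {A,T0}  orig:{A}
  cell(3,3) a: {T1}  orig:{}
  cell(4,4) a: {T1}  orig:{}
  cell(5,5) c: {A,T0}  orig:{A}
  cell(6,6) c: {A,T0}  orig:{A}
  cell(7,7) a: {T1}  orig:{}
  cell(8,8) a: {T1}  orig:{}
  cell(9,9) c: {A,T0}  orig:{A}
  cell(10,10) a: {T1}  orig:{}
  cell(0,1) cc: {B}
  cell(1,2) cc: {B}
  cell(2,3) ca: {X4}  orig:{}
  cell(3,4) aa: ∅
  cell(4,5) ac: {S}
  cell(5,6) cc: {B}
  cell(6,7) ca: {X4}  orig:{}
  cell(7,8) aa: ∅
  cell(8,9) ac: {S}
  cell(9,10) ca: {X4}  orig:{}
  cell(0,2) ccc: ∅
  cell(1,3) cca: {C,S}
  cell(2,4) caa: ∅
  cell(3,5) aac: ∅
  cell(4,6) acc: ∅
  cell(5,7) cca: {C,S}
  cell(6,8) caa: ∅
  cell(7,9) aac: ∅
  cell(8,10) aca: ∅
  cell(0,3) ccca: ∅
  cell(1,4) ccaa: ∅
  cell(2,5) caac: ∅
  cell(3,6) aacc: ∅
  cell(4,7) acca: ∅
  cell(5,8) ccaa: ∅
  cell(6,9) caac: ∅
  cell(7,10) aaca: ∅
  cell(0,4) cccaa: ∅
  cell(1,5) ccaac: {A,X3}  orig:{A}
  cell(2,6) caacc: ∅
  cell(3,7) aacca: ∅
  cell(4,8) accaa: ∅
  cell(5,9) ccaac: {A,X3}  orig:{A}
  cell(6,10) caaca: ∅
  cell(0,5) cccaac: ∅
  cell(1,6) ccaacc: ∅
  cell(2,7) caacca: ∅
  cell(3,8) aaccaa: ∅
  cell(4,9) accaac: {S}
  cell(5,10) ccaaca: {X4}  orig:{}
  cell(0,6) cccaacc: ∅
  cell(1,7) ccaacca: ∅
  cell(2,8) caaccaa: ∅
  cell(3,9) aaccaac: ∅
  cell(4,10) accaaca: ∅
  cell(0,7) cccaacca: ∅
  cell(1,8) ccaaccaa: ∅
  cell(2,9) caaccaac: ∅
  cell(3,10) aaccaaca: ∅
  cell(0,8) cccaaccaa: ∅
  cell(1,9) ccaaccaac: {A,X3}  orig:{A}
  cell(2,10) caaccaaca: ∅
  cell(0,9) cccaaccaac: ∅
  cell(1,10) ccaaccaaca: {X4}  orig:{}
  cell(0,10) cccaaccaaca: {S}

S ∈ T[0,10] ⇒ YES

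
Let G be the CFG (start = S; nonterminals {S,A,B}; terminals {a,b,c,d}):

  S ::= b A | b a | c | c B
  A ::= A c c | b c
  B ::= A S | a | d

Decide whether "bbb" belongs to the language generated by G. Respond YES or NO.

Convert to CNF:
  S -> T0 B | T1 A | T1 T2 | c
  A -> A X3 | T1 T0
  B -> A S | a | d
  T0 -> c
  T1 -> b
  T2 -> a
  X3 -> T0 T0

CYK table (by increasing span):
  cell(0,0) b: {T1}  orig:{}
  cell(1,1) b: {T1}  orig:{}
  cell(2,2) b: {T1}  orig:{}
  cell(0,1) bb: ∅
  cell(1,2) bb: ∅
  cell(0,2) bbb: ∅

S ∉ T[0,2] ⇒ NO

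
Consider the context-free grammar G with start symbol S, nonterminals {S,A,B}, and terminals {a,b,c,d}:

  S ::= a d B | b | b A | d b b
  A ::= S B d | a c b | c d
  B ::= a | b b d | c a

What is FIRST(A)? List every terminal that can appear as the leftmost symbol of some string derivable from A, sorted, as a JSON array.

Compute FIRST by fixpoint:
round 1:
  A via A→a c b: +{a}
  A via A→c d: +{c}
  B via B→a: +{a}
  B via B→b b d: +{b}
  B via B→c a: +{c}
  S via S→a d B: +{a}
  S via S→b: +{b}
  S via S→d b b: +{d}
  S: {a,b,d}  A: {a,c}  B: {a,b,c}
round 2:
  A via A→S B d: +{b,d}
  S: {a,b,d}  A: {a,b,c,d}  B: {a,b,c}
round 3: done
  S: {a,b,d}  A: {a,b,c,d}  B: {a,b,c}

FIRST(A) = ["a", "b", "c", "d"]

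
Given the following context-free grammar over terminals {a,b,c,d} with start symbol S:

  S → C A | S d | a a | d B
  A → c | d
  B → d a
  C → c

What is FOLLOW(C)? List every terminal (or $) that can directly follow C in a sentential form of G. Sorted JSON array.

FIRST iteration:
pass 1:
  A via A→c: +{c}
  A via A→d: +{d}
  B via B→d a: +{d}
  C via C→c: +{c}
  S via S→C A: +{c}
  S via S→a a: +{a}
  S via S→d B: +{d}
  S: {a,c,d}  A: {c,d}  B: {d}  C: {c}
pass 2: (no change)
  S: {a,c,d}  A: {c,d}  B: {d}  C: {c}

FOLLOW iteration:
FOLLOW(S) := {$}
round 1:
  S→C A: FOLLOW(C) ⊇ FIRST(A) = {c,d}; new: +{c,d}
  S→C A: FOLLOW(A) ⊇ FOLLOW(S) ⊇ {$}; new: +{$}
  S→S d: FOLLOW(S) ⊇ FIRST(d) = {d}; new: +{d}
  S→d B: FOLLOW(B) ⊇ FOLLOW(S) ⊇ {$,d}; new: +{$,d}
  S: {$,d}  A: {$}  B: {$,d}  C: {c,d}
round 2:
  S→C A: FOLLOW(A) ⊇ FOLLOW(S) ⊇ {$,d}; new: +{d}
  S: {$,d}  A: {$,d}  B: {$,d}  C: {c,d}
round 3: (no change)
  S: {$,d}  A: {$,d}  B: {$,d}  C: {c,d}

FOLLOW(C) = ["c", "d"]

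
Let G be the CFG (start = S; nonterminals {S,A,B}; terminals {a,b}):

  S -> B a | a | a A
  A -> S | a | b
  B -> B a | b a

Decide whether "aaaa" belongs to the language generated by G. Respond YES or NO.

Convert to CNF:
  S -> B T0 | T0 A | a
  A -> B T0 | T0 A | a | b
  B -> B T0 | T1 T0
  T0 -> a
  T1 -> b

CYK table (by increasing span):
  T[0,0] 'a' = {A,S,T0}  orig:{A,S}
  T[1,1] 'a' = {A,S,T0}  orig:{A,S}
  T[2,2] 'a' = {A,S,T0}  orig:{A,S}
  T[3,3] 'a' = {A,S,T0}  orig:{A,S}
  T[0,1] 'aa' = {A,S}
  T[1,2] 'aa' = {A,S}
  T[2,3] 'aa' = {A,S}
  T[0,2] 'aaa' = {A,S}
  T[1,3] 'aaa' = {A,S}
  T[0,3] 'aaaa' = {A,S}

S ∈ T[0,3] ⇒ YES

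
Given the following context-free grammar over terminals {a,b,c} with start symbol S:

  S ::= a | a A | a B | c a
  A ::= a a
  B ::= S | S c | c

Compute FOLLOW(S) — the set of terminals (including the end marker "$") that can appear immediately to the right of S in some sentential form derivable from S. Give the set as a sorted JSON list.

FIRST sets, iterate to fixpoint:
[1]
  A via A→a a: +{a}
  B via B→c: +{c}
  S via S→a: +{a}
  S via S→c a: +{c}
  S: {a,c}  A: {a}  B: {c}
[2]
  B via B→S: +{a}
  S: {a,c}  A: {a}  B: {a,c}
[3] — fixpoint
  S: {a,c}  A: {a}  B: {a,c}

Compute FOLLOW by fixpoint:
initialize: $ ∈ FOLLOW(S)
round 1:
  B→S c: FOLLOW(S) ⊇ FIRST(c) = {c}; new: +{c}
  S→a A: FOLLOW(A) ⊇ FOLLOW(S) ⊇ {$,c}; new: +{$,c}
  S→a B: FOLLOW(B) ⊇ FOLLOW(S) ⊇ {$,c}; new: +{$,c}
  FOLLOW(S)={$,c}  FOLLOW(A)={$,c}  FOLLOW(B)={$,c}
round 2: — fixpoint
  FOLLOW(S)={$,c}  FOLLOW(A)={$,c}  FOLLOW(B)={$,c}

FOLLOW(S) = ["$", "c"]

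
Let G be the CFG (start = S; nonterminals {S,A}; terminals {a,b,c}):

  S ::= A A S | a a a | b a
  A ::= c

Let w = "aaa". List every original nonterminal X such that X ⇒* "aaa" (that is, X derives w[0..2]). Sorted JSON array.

Convert to CNF:
  S -> A X2 | T0 X3 | T1 T0
  A -> c
  T0 -> a
  T1 -> b
  X2 -> A S
  X3 -> T0 T0

CYK table (by increasing span), restricted to cells inside w[0..2]:
  T[0,0] 'a' = {T0}  orig:{}
  T[1,1] 'a' = {T0}  orig:{}
  T[2,2] 'a' = {T0}  orig:{}
  T[0,1] 'aa' = {X3}  orig:{}
  T[1,2] 'aa' = {X3}  orig:{}
  T[0,2] 'aaa' = {S}

Original NTs in T[0,2] deriving "aaa": ["S"]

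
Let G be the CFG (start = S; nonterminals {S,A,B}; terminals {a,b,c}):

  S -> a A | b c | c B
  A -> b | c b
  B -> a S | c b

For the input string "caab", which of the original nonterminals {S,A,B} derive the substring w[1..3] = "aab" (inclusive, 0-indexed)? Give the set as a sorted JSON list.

CNF form of G:
  S -> T0 B | T1 T0 | T2 A
  A -> T0 T1 | b
  B -> T0 T1 | T2 S
  T0 -> c
  T1 -> b
  T2 -> a

Fill CYK table bottom-up (cells [i..j] with 1 ≤ i ≤ j ≤ 3 only):
  cell(1,1) a: {T2}  orig:{}
  cell(2,2) a: {T2}  orig:{}
  cell(3,3) b: {A,T1}  orig:{A}
  cell(1,2) aa: ∅
  cell(2,3) ab: {S}
  cell(1,3) aab: {B}

Original NTs in T[1,3] deriving "aab": ["B"]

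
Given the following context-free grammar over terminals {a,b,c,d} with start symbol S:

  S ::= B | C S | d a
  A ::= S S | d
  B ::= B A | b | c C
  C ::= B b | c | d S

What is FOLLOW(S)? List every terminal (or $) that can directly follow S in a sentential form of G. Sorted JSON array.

FIRST iteration:
pass 1:
  A via A→d: +{d}
  B via B→b: +{b}
  B via B→c C: +{c}
  C via C→B b: +{b,c}
  C via C→d S: +{d}
  S via S→B: +{b,c}
  S via S→C S: +{d}
  FIRST(S)={b,c,d}  FIRST(A)={d}  FIRST(B)={b,c}  FIRST(C)={b,c,d}
pass 2:
  A via A→S S: +{b,c}
  FIRST(S)={b,c,d}  FIRST(A)={b,c,d}  FIRST(B)={b,c}  FIRST(C)={b,c,d}
pass 3: — fixpoint
  FIRST(S)={b,c,d}  FIRST(A)={b,c,d}  FIRST(B)={b,c}  FIRST(C)={b,c,d}

FOLLOW iteration:
seed FOLLOW(S) with $
round 1:
  A→S S: FOLLOW(S) ⊇ FIRST(S) = {b,c,d}; new: +{b,c,d}
  B→B A: FOLLOW(B) ⊇ FIRST(A) = {b,c,d}; new: +{b,c,d}
  B→B A: FOLLOW(A) ⊇ FOLLOW(B) ⊇ {b,c,d}; new: +{b,c,d}
  B→c C: FOLLOW(C) ⊇ FOLLOW(B) ⊇ {b,c,d}; new: +{b,c,d}
  S→B: FOLLOW(B) ⊇ FOLLOW(S) ⊇ {$,b,c,d}; new: +{$}
  S: {$,b,c,d}  A: {b,c,d}  B: {$,b,c,d}  C: {b,c,d}
round 2:
  B→B A: FOLLOW(A) ⊇ FOLLOW(B) ⊇ {$,b,c,d}; new: +{$}
  B→c C: FOLLOW(C) ⊇ FOLLOW(B) ⊇ {$,b,c,d}; new: +{$}
  S: {$,b,c,d}  A: {$,b,c,d}  B: {$,b,c,d}  C: {$,b,c,d}
round 3: (stable)
  S: {$,b,c,d}  A: {$,b,c,d}  B: {$,b,c,d}  C: {$,b,c,d}

FOLLOW(S) = ["$", "b", "c", "d"]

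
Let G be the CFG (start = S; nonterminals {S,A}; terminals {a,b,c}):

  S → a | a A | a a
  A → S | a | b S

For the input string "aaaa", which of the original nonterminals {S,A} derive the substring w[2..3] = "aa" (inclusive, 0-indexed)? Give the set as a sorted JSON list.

CNF form of G:
  S -> T0 A | T0 T0 | a
  A -> T0 A | T0 T0 | T1 S | a
  T0 -> a
  T1 -> b

CYK fill (cells [i..j] with 2 ≤ i ≤ j ≤ 3 only):
  cell(2,2) a: {A,S,T0}  orig:{A,S}
  cell(3,3) a: {A,S,T0}  orig:{A,S}
  cell(2,3) aa: {A,S}

Original NTs in T[2,3] deriving "aa": ["A", "S"]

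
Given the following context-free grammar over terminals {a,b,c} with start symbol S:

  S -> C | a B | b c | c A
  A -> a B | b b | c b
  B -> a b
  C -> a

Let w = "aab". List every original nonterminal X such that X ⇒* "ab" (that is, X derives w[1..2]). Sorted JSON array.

CNF form of G:
  S -> T0 B | T1 T2 | T2 A | a
  A -> T0 B | T1 T1 | T2 T1
  B -> T0 T1
  C -> a
  T0 -> a
  T1 -> b
  T2 -> c

CYK table (by increasing span) (cells [i..j] with 1 ≤ i ≤ j ≤ 2 only):
  cell(1,1) a: {C,S,T0}  orig:{C,S}
  cell(2,2) b: {T1}  orig:{}
  cell(1,2) ab: {B}

Original NTs in T[1,2] deriving "ab": ["B"]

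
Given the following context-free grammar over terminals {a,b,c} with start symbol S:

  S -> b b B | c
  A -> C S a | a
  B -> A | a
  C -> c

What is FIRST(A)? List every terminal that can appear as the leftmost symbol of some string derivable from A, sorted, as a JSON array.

Compute FIRST by fixpoint:
pass 1:
  A via A→a: +{a}
  B via B→A: +{a}
  C via C→c: +{c}
  S via S→b b B: +{b}
  S via S→c: +{c}
  FIRST[S]={b,c}  FIRST[A]={a}  FIRST[B]={a}  FIRST[C]={c}
pass 2:
  A via A→C S a: +{c}
  B via B→A: +{c}
  FIRST[S]={b,c}  FIRST[A]={a,c}  FIRST[B]={a,c}  FIRST[C]={c}
pass 3: (no change)
  FIRST[S]={b,c}  FIRST[A]={a,c}  FIRST[B]={a,c}  FIRST[C]={c}

FIRST(A) = ["a", "c"]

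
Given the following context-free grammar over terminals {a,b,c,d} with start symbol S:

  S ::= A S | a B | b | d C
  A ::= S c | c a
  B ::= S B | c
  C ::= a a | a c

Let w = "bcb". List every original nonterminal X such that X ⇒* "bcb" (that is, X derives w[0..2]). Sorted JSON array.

CNF form of G:
  S -> A S | T1 B | T2 C | b
  A -> S T0 | T0 T1
  B -> S B | c
  C -> T1 T0 | T1 T1
  T0 -> c
  T1 -> a
  T2 -> d

CYK fill (cells [i..j] with 0 ≤ i ≤ j ≤ 2 only):
  cell(0,0) b: {S}
  cell(1,1) c: {B,T0}  orig:{B}
  cell(2,2) b: {S}
  cell(0,1) bc: {A,B}
  cell(1,2) cb: ∅
  cell(0,2) bcb: {S}

Original NTs in T[0,2] deriving "bcb": ["S"]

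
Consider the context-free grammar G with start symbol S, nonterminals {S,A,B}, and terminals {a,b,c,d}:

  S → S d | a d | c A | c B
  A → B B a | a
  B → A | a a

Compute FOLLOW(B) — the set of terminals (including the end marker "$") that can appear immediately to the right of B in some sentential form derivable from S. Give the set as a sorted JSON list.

FIRST sets, iterate to fixpoint:
iter 1:
  A via A→a: +{a}
  B via B→A: +{a}
  S via S→a d: +{a}
  S via S→c A: +{c}
  FIRST[S]={a,c}  FIRST[A]={a}  FIRST[B]={a}
iter 2: (stable)
  FIRST[S]={a,c}  FIRST[A]={a}  FIRST[B]={a}

Compute FOLLOW by fixpoint:
FOLLOW(S) := {$}
round 1:
  A→B B a: FOLLOW(B) ⊇ FIRST(B) = {a}; new: +{a}
  B→A: FOLLOW(A) ⊇ FOLLOW(B) ⊇ {a}; new: +{a}
  S→S d: FOLLOW(S) ⊇ FIRST(d) = {d}; new: +{d}
  S→c A: FOLLOW(A) ⊇ FOLLOW(S) ⊇ {$,d}; new: +{$,d}
  S→c B: FOLLOW(B) ⊇ FOLLOW(S) ⊇ {$,d}; new: +{$,d}
  FOLLOW(S)={$,d}  FOLLOW(A)={$,a,d}  FOLLOW(B)={$,a,d}
round 2: — fixpoint
  FOLLOW(S)={$,d}  FOLLOW(A)={$,a,d}  FOLLOW(B)={$,a,d}

FOLLOW(B) = ["$", "a", "d"]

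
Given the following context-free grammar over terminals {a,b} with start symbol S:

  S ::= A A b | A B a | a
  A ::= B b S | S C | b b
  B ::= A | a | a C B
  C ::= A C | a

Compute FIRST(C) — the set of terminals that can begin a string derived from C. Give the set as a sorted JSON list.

Compute FIRST by fixpoint:
iter 1:
  A via A→b b: +{b}
  B via B→A: +{b}
  B via B→a: +{a}
  C via C→A C: +{b}
  C via C→a: +{a}
  S via S→A A b: +{b}
  S via S→a: +{a}
  S: {a,b}  A: {b}  B: {a,b}  C: {a,b}
iter 2:
  A via A→B b S: +{a}
  S: {a,b}  A: {a,b}  B: {a,b}  C: {a,b}
iter 3: done
  S: {a,b}  A: {a,b}  B: {a,b}  C: {a,b}

FIRST(C) = ["a", "b"]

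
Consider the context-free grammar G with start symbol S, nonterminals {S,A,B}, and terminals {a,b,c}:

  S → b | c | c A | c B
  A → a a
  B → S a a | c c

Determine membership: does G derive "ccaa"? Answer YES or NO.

Convert to CNF:
  S -> T1 A | T1 B | b | c
  A -> T0 T0
  B -> S X2 | T1 T1
  T0 -> a
  T1 -> c
  X2 -> T0 T0

CYK table (by increasing span):
  T[0,0] 'c' = {S,T1}  orig:{S}
  T[1,1] 'c' = {S,T1}  orig:{S}
  T[2,2] 'a' = {T0}  orig:{}
  T[3,3] 'a' = {T0}  orig:{}
  T[0,1] 'cc' = {B}
  T[1,2] 'ca' = ∅
  T[2,3] 'aa' = {A,X2}  orig:{A}
  T[0,2] 'cca' = ∅
  T[1,3] 'caa' = {B,S}
  T[0,3] 'ccaa' = {S}

S ∈ T[0,3] ⇒ YES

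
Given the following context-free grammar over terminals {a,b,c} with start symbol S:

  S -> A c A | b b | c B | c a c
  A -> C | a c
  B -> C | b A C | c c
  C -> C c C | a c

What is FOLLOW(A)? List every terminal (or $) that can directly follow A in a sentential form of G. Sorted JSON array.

Compute FIRST by fixpoint:
iter 1:
  A via A→a c: +{a}
  B via B→b A C: +{b}
  B via B→c c: +{c}
  C via C→a c: +{a}
  S via S→A c A: +{a}
  S via S→b b: +{b}
  S via S→c B: +{c}
  FIRST[S]={a,b,c}  FIRST[A]={a}  FIRST[B]={b,c}  FIRST[C]={a}
iter 2:
  B via B→C: +{a}
  FIRST[S]={a,b,c}  FIRST[A]={a}  FIRST[B]={a,b,c}  FIRST[C]={a}
iter 3: (stable)
  FIRST[S]={a,b,c}  FIRST[A]={a}  FIRST[B]={a,b,c}  FIRST[C]={a}

FOLLOW sets:
initialize: $ ∈ FOLLOW(S)
[1]
  B→b A C: FOLLOW(A) ⊇ FIRST(C) = {a}; new: +{a}
  C→C c C: FOLLOW(C) ⊇ FIRST(c) = {c}; new: +{c}
  S→A c A: FOLLOW(A) ⊇ FIRST(c) = {c}; new: +{c}
  S→A c A: FOLLOW(A) ⊇ FOLLOW(S) ⊇ {$}; new: +{$}
  S→c B: FOLLOW(B) ⊇ FOLLOW(S) ⊇ {$}; new: +{$}
  S: {$}  A: {$,a,c}  B: {$}  C: {c}
[2]
  A→C: FOLLOW(C) ⊇ FOLLOW(A) ⊇ {$,a,c}; new: +{$,a}
  S: {$}  A: {$,a,c}  B: {$}  C: {$,a,c}
[3] (no change)
  S: {$}  A: {$,a,c}  B: {$}  C: {$,a,c}

FOLLOW(A) = ["$", "a", "c"]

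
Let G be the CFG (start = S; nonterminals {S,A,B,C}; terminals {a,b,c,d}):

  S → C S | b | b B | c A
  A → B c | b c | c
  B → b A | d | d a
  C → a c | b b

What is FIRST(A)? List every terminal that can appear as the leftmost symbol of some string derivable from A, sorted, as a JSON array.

Compute FIRST by fixpoint:
round 1:
  A via A→b c: +{b}
  A via A→c: +{c}
  B via B→b A: +{b}
  B via B→d: +{d}
  C via C→a c: +{a}
  C via C→b b: +{b}
  S via S→C S: +{a,b}
  S via S→c A: +{c}
  S: {a,b,c}  A: {b,c}  B: {b,d}  C: {a,b}
round 2:
  A via A→B c: +{d}
  S: {a,b,c}  A: {b,c,d}  B: {b,d}  C: {a,b}
round 3: — fixpoint
  S: {a,b,c}  A: {b,c,d}  B: {b,d}  C: {a,b}

FIRST(A) = ["b", "c", "d"]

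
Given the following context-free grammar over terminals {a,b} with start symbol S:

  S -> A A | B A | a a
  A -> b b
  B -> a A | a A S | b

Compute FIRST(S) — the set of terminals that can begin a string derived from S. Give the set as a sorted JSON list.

FIRST sets, iterate to fixpoint:
[1]
  A via A→b b: +{b}
  B via B→a A: +{a}
  B via B→b: +{b}
  S via S→A A: +{b}
  S via S→B A: +{a}
  S: {a,b}  A: {b}  B: {a,b}
[2] (no change)
  S: {a,b}  A: {b}  B: {a,b}

FIRST(S) = ["a", "b"]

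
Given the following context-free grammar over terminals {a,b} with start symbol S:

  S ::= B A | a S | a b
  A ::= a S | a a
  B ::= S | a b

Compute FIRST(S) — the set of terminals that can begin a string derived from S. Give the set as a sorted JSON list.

FIRST sets, iterate to fixpoint:
[1]
  A via A→a S: +{a}
  B via B→a b: +{a}
  S via S→B A: +{a}
  FIRST(S)={a}  FIRST(A)={a}  FIRST(B)={a}
[2] done
  FIRST(S)={a}  FIRST(A)={a}  FIRST(B)={a}

FIRST(S) = ["a"]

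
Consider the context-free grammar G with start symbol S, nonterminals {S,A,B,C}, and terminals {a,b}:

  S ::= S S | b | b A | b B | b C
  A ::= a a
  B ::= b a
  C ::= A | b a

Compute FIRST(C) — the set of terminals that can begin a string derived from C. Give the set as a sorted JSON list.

FIRST sets, iterate to fixpoint:
round 1:
  A via A→a a: +{a}
  B via B→b a: +{b}
  C via C→A: +{a}
  C via C→b a: +{b}
  S via S→b: +{b}
  FIRST(S)={b}  FIRST(A)={a}  FIRST(B)={b}  FIRST(C)={a,b}
round 2: done
  FIRST(S)={b}  FIRST(A)={a}  FIRST(B)={b}  FIRST(C)={a,b}

FIRST(C) = ["a", "b"]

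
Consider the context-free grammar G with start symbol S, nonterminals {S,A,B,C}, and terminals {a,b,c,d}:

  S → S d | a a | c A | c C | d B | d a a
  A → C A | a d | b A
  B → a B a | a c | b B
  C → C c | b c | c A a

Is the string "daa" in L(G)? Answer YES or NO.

CNF form of G:
  S -> S T1 | T0 T0 | T1 B | T1 X6 | T3 A | T3 C
  A -> C A | T0 T1 | T2 A
  B -> T0 T3 | T0 X4 | T2 B
  C -> C T3 | T2 T3 | T3 X5
  T0 -> a
  T1 -> d
  T2 -> b
  T3 -> c
  X4 -> B T0
  X5 -> A T0
  X6 -> T0 T0

CYK table (by increasing span):
  T[0,0] 'd' = {T1}  orig:{}
  T[1,1] 'a' = {T0}  orig:{}
  T[2,2] 'a' = {T0}  orig:{}
  T[0,1] 'da' = ∅
  T[1,2] 'aa' = {S,X6}  orig:{S}
  T[0,2] 'daa' = {S}

S ∈ T[0,2] ⇒ YES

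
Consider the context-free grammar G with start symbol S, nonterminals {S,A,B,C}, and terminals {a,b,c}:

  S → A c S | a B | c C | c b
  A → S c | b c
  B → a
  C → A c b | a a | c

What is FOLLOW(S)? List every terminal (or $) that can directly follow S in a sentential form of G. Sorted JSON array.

FIRST sets, iterate to fixpoint:
pass 1:
  A via A→b c: +{b}
  B via B→a: +{a}
  C via C→A c b: +{b}
  C via C→a a: +{a}
  C via C→c: +{c}
  S via S→A c S: +{b}
  S via S→a B: +{a}
  S via S→c C: +{c}
  FIRST[S]={a,b,c}  FIRST[A]={b}  FIRST[B]={a}  FIRST[C]={a,b,c}
pass 2:
  A via A→S c: +{a,c}
  FIRST[S]={a,b,c}  FIRST[A]={a,b,c}  FIRST[B]={a}  FIRST[C]={a,b,c}
pass 3: (no change)
  FIRST[S]={a,b,c}  FIRST[A]={a,b,c}  FIRST[B]={a}  FIRST[C]={a,b,c}

Compute FOLLOW by fixpoint:
seed FOLLOW(S) with $
pass 1:
  A→S c: FOLLOW(S) ⊇ FIRST(c) = {c}; new: +{c}
  C→A c b: FOLLOW(A) ⊇ FIRST(c) = {c}; new: +{c}
  S→a B: FOLLOW(B) ⊇ FOLLOW(S) ⊇ {$,c}; new: +{$,c}
  S→c C: FOLLOW(C) ⊇ FOLLOW(S) ⊇ {$,c}; new: +{$,c}
  FOLLOW[S]={$,c}  FOLLOW[A]={c}  FOLLOW[B]={$,c}  FOLLOW[C]={$,c}
pass 2: done
  FOLLOW[S]={$,c}  FOLLOW[A]={c}  FOLLOW[B]={$,c}  FOLLOW[C]={$,c}

FOLLOW(S) = ["$", "c"]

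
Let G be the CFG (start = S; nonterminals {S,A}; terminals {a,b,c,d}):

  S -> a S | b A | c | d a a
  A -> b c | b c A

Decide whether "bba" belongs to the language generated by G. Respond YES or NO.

Convert to CNF:
  S -> T0 A | T2 S | T3 X5 | c
  A -> T0 T1 | T0 X4
  T0 -> b
  T1 -> c
  T2 -> a
  T3 -> d
  X4 -> T1 A
  X5 -> T2 T2

CYK table (by increasing span):
  [0..0]={T0}  "b"  orig:{}
  [1..1]={T0}  "b"  orig:{}
  [2..2]={T2}  "a"  orig:{}
  [0..1]=∅  "bb"
  [1..2]=∅  "ba"
  [0..2]=∅  "bba"

S ∉ T[0,2] ⇒ NO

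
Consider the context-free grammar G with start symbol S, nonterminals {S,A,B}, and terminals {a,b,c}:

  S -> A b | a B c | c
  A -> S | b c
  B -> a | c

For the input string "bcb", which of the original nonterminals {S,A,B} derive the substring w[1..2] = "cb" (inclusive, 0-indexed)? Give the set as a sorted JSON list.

Convert to CNF:
  S -> A T0 | T1 X4 | c
  A -> A T0 | T0 T2 | T1 X3 | c
  B -> a | c
  T0 -> b
  T1 -> a
  T2 -> c
  X3 -> B T2
  X4 -> B T2

Fill CYK table bottom-up (cells [i..j] with 1 ≤ i ≤ j ≤ 2 only):
  [1..1]={A,B,S,T2}  "c"  orig:{A,B,S}
  [2..2]={T0}  "b"  orig:{}
  [1..2]={A,S}  "cb"

Original NTs in T[1,2] deriving "cb": ["A", "S"]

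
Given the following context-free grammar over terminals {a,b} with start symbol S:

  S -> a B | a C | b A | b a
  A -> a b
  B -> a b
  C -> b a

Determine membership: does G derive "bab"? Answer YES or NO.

Convert to CNF:
  S -> T0 B | T0 C | T1 A | T1 T0
  A -> T0 T1
  B -> T0 T1
  C -> T1 T0
  T0 -> a
  T1 -> b

CYK fill:
  cell(0,0) b: {T1}  orig:{}
  cell(1,1) a: {T0}  orig:{}
  cell(2,2) b: {T1}  orig:{}
  cell(0,1) ba: {C,S}
  cell(1,2) ab: {A,B}
  cell(0,2) bab: {S}

S ∈ T[0,2] ⇒ YES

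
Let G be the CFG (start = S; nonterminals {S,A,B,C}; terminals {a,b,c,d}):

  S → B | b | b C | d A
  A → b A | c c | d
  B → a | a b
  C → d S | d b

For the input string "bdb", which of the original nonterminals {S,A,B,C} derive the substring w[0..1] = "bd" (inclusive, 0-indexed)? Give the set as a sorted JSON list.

CNF form of G:
  S -> T0 C | T2 T0 | T3 A | a | b
  A -> T0 A | T1 T1 | d
  B -> T2 T0 | a
  C -> T3 S | T3 T0
  T0 -> b
  T1 -> c
  T2 -> a
  T3 -> d

CYK fill (cells [i..j] with 0 ≤ i ≤ j ≤ 1 only):
  [0..0]={S,T0}  "b"  orig:{S}
  [1..1]={A,T3}  "d"  orig:{A}
  [0..1]={A}  "bd"

Original NTs in T[0,1] deriving "bd": ["A"]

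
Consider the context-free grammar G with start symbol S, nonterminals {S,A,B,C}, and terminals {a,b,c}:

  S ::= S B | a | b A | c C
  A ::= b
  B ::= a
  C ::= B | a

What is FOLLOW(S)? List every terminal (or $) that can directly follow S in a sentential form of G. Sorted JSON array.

Compute FIRST by fixpoint:
iter 1:
  A via A→b: +{b}
  B via B→a: +{a}
  C via C→B: +{a}
  S via S→a: +{a}
  S via S→b A: +{b}
  S via S→c C: +{c}
  S: {a,b,c}  A: {b}  B: {a}  C: {a}
iter 2: — fixpoint
  S: {a,b,c}  A: {b}  B: {a}  C: {a}

FOLLOW iteration:
initialize: $ ∈ FOLLOW(S)
round 1:
  S→S B: FOLLOW(S) ⊇ FIRST(B) = {a}; new: +{a}
  S→S B: FOLLOW(B) ⊇ FOLLOW(S) ⊇ {$,a}; new: +{$,a}
  S→b A: FOLLOW(A) ⊇ FOLLOW(S) ⊇ {$,a}; new: +{$,a}
  S→c C: FOLLOW(C) ⊇ FOLLOW(S) ⊇ {$,a}; new: +{$,a}
  FOLLOW[S]={$,a}  FOLLOW[A]={$,a}  FOLLOW[B]={$,a}  FOLLOW[C]={$,a}
round 2: — fixpoint
  FOLLOW[S]={$,a}  FOLLOW[A]={$,a}  FOLLOW[B]={$,a}  FOLLOW[C]={$,a}

FOLLOW(S) = ["$", "a"]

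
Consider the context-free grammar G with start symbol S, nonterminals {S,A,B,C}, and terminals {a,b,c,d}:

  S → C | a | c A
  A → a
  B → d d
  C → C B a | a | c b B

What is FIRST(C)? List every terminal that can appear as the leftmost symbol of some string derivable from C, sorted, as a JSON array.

Compute FIRST by fixpoint:
[1]
  A via A→a: +{a}
  B via B→d d: +{d}
  C via C→a: +{a}
  C via C→c b B: +{c}
  S via S→C: +{a,c}
  S: {a,c}  A: {a}  B: {d}  C: {a,c}
[2] — fixpoint
  S: {a,c}  A: {a}  B: {d}  C: {a,c}

FIRST(C) = ["a", "c"]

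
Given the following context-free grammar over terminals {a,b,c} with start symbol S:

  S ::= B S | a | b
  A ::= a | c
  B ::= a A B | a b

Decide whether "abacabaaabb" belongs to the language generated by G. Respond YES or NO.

CNF form of G:
  S -> B S | a | b
  A -> a | c
  B -> T0 T1 | T0 X2
  T0 -> a
  T1 -> b
  X2 -> A B

CYK fill:
  cell(0,0) a: {A,S,T0}  orig:{A,S}
  cell(1,1) b: {S,T1}  orig:{S}
  cell(2,2) a: {A,S,T0}  orig:{A,S}
  cell(3,3) c: {A}
  cell(4,4) a: {A,S,T0}  orig:{A,S}
  cell(5,5) b: {S,T1}  orig:{S}
  cell(6,6) a: {A,S,T0}  orig:{A,S}
  cell(7,7) a: {A,S,T0}  orig:{A,S}
  cell(8,8) a: {A,S,T0}  orig:{A,S}
  cell(9,9) b: {S,T1}  orig:{S}
  cell(10,10) b: {S,T1}  orig:{S}
  cell(0,1) ab: {B}
  cell(1,2) ba: ∅
  cell(2,3) ac: ∅
  cell(3,4) ca: ∅
  cell(4,5) ab: {B}
  cell(5,6) ba: ∅
  cell(6,7) aa: ∅
  cell(7,8) aa: ∅
  cell(8,9) ab: {B}
  cell(9,10) bb: ∅
  cell(0,2) aba: {S}
  cell(1,3) bac: ∅
  cell(2,4) aca: ∅
  cell(3,5) cab: {X2}  orig:{}
  cell(4,6) aba: {S}
  cell(5,7) baa: ∅
  cell(6,8) aaa: ∅
  cell(7,9) aab: {X2}  orig:{}
  cell(8,10) abb: {S}
  cell(0,3) abac: ∅
  cell(1,4) baca: ∅
  cell(2,5) acab: {B}
  cell(3,6) caba: ∅
  cell(4,7) abaa: ∅
  cell(5,8) baaa: ∅
  cell(6,9) aaab: {B}
  cell(7,10) aabb: ∅
  cell(0,4) abaca: ∅
  cell(1,5) bacab: ∅
  cell(2,6) acaba: {S}
  cell(3,7) cabaa: ∅
  cell(4,8) abaaa: ∅
  cell(5,9) baaab: ∅
  cell(6,10) aaabb: {S}
  cell(0,5) abacab: ∅
  cell(1,6) bacaba: ∅
  cell(2,7) acabaa: ∅
  cell(3,8) cabaaa: ∅
  cell(4,9) abaaab: ∅
  cell(5,10) baaabb: ∅
  cell(0,6) abacaba: {S}
  cell(1,7) bacabaa: ∅
  cell(2,8) acabaaa: ∅
  cell(3,9) cabaaab: ∅
  cell(4,10) abaaabb: {S}
  cell(0,7) abacabaa: ∅
  cell(1,8) bacabaaa: ∅
  cell(2,9) acabaaab: ∅
  cell(3,10) cabaaabb: ∅
  cell(0,8) abacabaaa: ∅
  cell(1,9) bacabaaab: ∅
  cell(2,10) acabaaabb: {S}
  cell(0,9) abacabaaab: ∅
  cell(1,10) bacabaaabb: ∅
  cell(0,10) abacabaaabb: {S}

S ∈ T[0,10] ⇒ YES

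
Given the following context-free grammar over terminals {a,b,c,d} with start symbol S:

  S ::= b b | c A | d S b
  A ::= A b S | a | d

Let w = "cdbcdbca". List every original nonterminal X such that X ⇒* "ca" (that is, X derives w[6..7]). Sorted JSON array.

Convert to CNF:
  S -> T0 T0 | T1 A | T2 X4
  A -> A X3 | a | d
  T0 -> b
  T1 -> c
  T2 -> d
  X3 -> T0 S
  X4 -> S T0

Fill CYK table bottom-up — only the sub-triangle for w[6..7]:
  T[6,6] 'c' = {T1}  orig:{}
  T[7,7] 'a' = {A}
  T[6,7] 'ca' = {S}

Original NTs in T[6,7] deriving "ca": ["S"]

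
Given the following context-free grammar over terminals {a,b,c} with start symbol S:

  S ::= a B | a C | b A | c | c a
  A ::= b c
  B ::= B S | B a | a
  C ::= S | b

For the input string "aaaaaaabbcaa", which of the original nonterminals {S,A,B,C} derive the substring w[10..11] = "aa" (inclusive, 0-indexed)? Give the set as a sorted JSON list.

Convert to CNF:
  S -> T0 A | T1 T2 | T2 B | T2 C | c
  A -> T0 T1
  B -> B S | B T2 | a
  C -> T0 A | T1 T2 | T2 B | T2 C | b | c
  T0 -> b
  T1 -> c
  T2 -> a

CYK table (by increasing span) — only the sub-triangle for w[10..11]:
  [10..10]={B,T2}  "a"  orig:{B}
  [11..11]={B,T2}  "a"  orig:{B}
  [10..11]={B,C,S}  "aa"

Original NTs in T[10,11] deriving "aa": ["B", "C", "S"]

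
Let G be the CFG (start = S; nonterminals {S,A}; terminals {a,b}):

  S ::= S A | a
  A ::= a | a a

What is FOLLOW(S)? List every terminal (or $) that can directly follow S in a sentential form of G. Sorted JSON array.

FIRST sets, iterate to fixpoint:
pass 1:
  A via A→a: +{a}
  S via S→a: +{a}
  FIRST[S]={a}  FIRST[A]={a}
pass 2: (no change)
  FIRST[S]={a}  FIRST[A]={a}

Compute FOLLOW by fixpoint:
initialize: $ ∈ FOLLOW(S)
iter 1:
  S→S A: FOLLOW(S) ⊇ FIRST(A) = {a}; new: +{a}
  S→S A: FOLLOW(A) ⊇ FOLLOW(S) ⊇ {$,a}; new: +{$,a}
  S: {$,a}  A: {$,a}
iter 2: done
  S: {$,a}  A: {$,a}

FOLLOW(S) = ["$", "a"]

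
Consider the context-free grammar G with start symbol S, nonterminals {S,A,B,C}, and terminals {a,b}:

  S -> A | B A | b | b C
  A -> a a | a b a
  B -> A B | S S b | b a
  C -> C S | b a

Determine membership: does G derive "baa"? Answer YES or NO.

Convert to CNF:
  S -> B A | T0 T0 | T0 X4 | T1 C | b
  A -> T0 T0 | T0 X2
  B -> A B | S X3 | T1 T0
  C -> C S | T1 T0
  T0 -> a
  T1 -> b
  X2 -> T1 T0
  X3 -> S T1
  X4 -> T1 T0

Fill CYK table bottom-up:
  [0..0]={S,T1}  "b"  orig:{S}
  [1..1]={T0}  "a"  orig:{}
  [2..2]={T0}  "a"  orig:{}
  [0..1]={B,C,X2,X4}  "ba"  orig:{B,C}
  [1..2]={A,S}  "aa"
  [0..2]=∅  "baa"

S ∉ T[0,2] ⇒ NO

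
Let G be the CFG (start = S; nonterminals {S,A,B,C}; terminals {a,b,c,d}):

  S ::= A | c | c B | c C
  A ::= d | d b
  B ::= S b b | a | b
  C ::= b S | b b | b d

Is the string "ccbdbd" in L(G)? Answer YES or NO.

Convert to CNF:
  S -> T0 T1 | T2 B | T2 C | c | d
  A -> T0 T1 | d
  B -> S X3 | a | b
  C -> T1 S | T1 T0 | T1 T1
  T0 -> d
  T1 -> b
  T2 -> c
  X3 -> T1 T1

CYK table (by increasing span):
  cell(0,0) c: {S,T2}  orig:{S}
  cell(1,1) c: {S,T2}  orig:{S}
  cell(2,2) b: {B,T1}  orig:{B}
  cell(3,3) d: {A,S,T0}  orig:{A,S}
  cell(4,4) b: {B,T1}  orig:{B}
  cell(5,5) d: {A,S,T0}  orig:{A,S}
  cell(0,1) cc: ∅
  cell(1,2) cb: {S}
  cell(2,3) bd: {C}
  cell(3,4) db: {A,S}
  cell(4,5) bd: {C}
  cell(0,2) ccb: ∅
  cell(1,3) cbd: {S}
  cell(2,4) bdb: {C}
  cell(3,5) dbd: ∅
  cell(0,3) ccbd: ∅
  cell(1,4) cbdb: {S}
  cell(2,5) bdbd: ∅
  cell(0,4) ccbdb: ∅
  cell(1,5) cbdbd: ∅
  cell(0,5) ccbdbd: ∅

S ∉ T[0,5] ⇒ NO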